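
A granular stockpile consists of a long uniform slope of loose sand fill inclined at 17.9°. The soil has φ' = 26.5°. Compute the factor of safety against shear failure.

FS = 1.54

For a dry cohesionless infinite slope the factor of safety is FS = tanφ' / tanβ.
FS = tan26.5° / tan17.9° = 0.4986 / 0.3230 = 1.544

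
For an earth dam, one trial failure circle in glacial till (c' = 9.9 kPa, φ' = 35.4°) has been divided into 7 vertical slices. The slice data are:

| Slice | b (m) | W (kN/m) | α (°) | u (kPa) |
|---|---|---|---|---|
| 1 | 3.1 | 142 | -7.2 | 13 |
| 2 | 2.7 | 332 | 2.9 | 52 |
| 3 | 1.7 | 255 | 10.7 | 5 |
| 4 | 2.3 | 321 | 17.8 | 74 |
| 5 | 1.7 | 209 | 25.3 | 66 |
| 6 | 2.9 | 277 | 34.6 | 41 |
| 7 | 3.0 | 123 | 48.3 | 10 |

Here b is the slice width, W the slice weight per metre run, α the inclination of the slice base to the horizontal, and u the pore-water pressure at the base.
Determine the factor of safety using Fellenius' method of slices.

FS = 1.65

Ordinary method of slices: FS = Σ[c'·Δl_i + (W_i cosα_i − u_i·Δl_i)·tanφ'] / Σ W_i sinα_i, with Δl_i = b_i / cosα_i.
Slice 1: Δl = 3.1/cos(-7.2°) = 3.125 m; N'_1 = 142·cos(-7.2°) − 13·3.125 = 100.3; c'Δl = 30.93; W sinα = -17.8
Slice 2: Δl = 2.7/cos2.9° = 2.703 m; N'_2 = 332·cos2.9° − 52·2.703 = 191.0; c'Δl = 26.76; W sinα = 16.8
Slice 3: Δl = 1.7/cos10.7° = 1.730 m; N'_3 = 255·cos10.7° − 5·1.730 = 241.9; c'Δl = 17.13; W sinα = 47.3
Slice 4: Δl = 2.3/cos17.8° = 2.416 m; N'_4 = 321·cos17.8° − 74·2.416 = 126.9; c'Δl = 23.91; W sinα = 98.1
Slice 5: Δl = 1.7/cos25.3° = 1.880 m; N'_5 = 209·cos25.3° − 66·1.880 = 64.8; c'Δl = 18.62; W sinα = 89.3
Slice 6: Δl = 2.9/cos34.6° = 3.523 m; N'_6 = 277·cos34.6° − 41·3.523 = 83.6; c'Δl = 34.88; W sinα = 157.3
Slice 7: Δl = 3.0/cos48.3° = 4.510 m; N'_7 = 123·cos48.3° − 10·4.510 = 36.7; c'Δl = 44.65; W sinα = 91.8
Σc'Δl = 196.9 kN/m; ΣN' = 845.2 kN/m; ΣW sinα = 482.9 kN/m
Resisting = 196.9 + 845.2·tan35.4° = 196.9 + 600.6 = 797.5 kN/m
FS = 797.5 / 482.9 = 1.651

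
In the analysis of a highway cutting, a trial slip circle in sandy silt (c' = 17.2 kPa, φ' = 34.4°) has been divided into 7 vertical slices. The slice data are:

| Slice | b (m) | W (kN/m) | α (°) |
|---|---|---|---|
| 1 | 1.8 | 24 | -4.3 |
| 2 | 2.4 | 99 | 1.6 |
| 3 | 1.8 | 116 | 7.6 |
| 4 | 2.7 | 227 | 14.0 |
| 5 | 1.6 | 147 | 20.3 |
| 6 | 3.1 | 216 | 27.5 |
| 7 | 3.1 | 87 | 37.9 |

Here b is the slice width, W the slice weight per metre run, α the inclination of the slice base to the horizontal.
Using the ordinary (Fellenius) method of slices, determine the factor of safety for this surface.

Ordinary method of slices: FS = Σ[c'·Δl_i + (W_i cosα_i)·tanφ'] / Σ W_i sinα_i, with Δl_i = b_i / cosα_i.
Slice 1: Δl = 1.8/cos(-4.3°) = 1.805 m; N'_1 = 24·cos(-4.3°) = 23.9; c'Δl = 31.05; W sinα = -1.8
Slice 2: Δl = 2.4/cos1.6° = 2.401 m; N'_2 = 99·cos1.6° = 99.0; c'Δl = 41.30; W sinα = 2.8
Slice 3: Δl = 1.8/cos7.6° = 1.816 m; N'_3 = 116·cos7.6° = 115.0; c'Δl = 31.23; W sinα = 15.3
Slice 4: Δl = 2.7/cos14.0° = 2.783 m; N'_4 = 227·cos14.0° = 220.3; c'Δl = 47.86; W sinα = 54.9
Slice 5: Δl = 1.6/cos20.3° = 1.706 m; N'_5 = 147·cos20.3° = 137.9; c'Δl = 29.34; W sinα = 51.0
Slice 6: Δl = 3.1/cos27.5° = 3.495 m; N'_6 = 216·cos27.5° = 191.6; c'Δl = 60.11; W sinα = 99.7
Slice 7: Δl = 3.1/cos37.9° = 3.929 m; N'_7 = 87·cos37.9° = 68.7; c'Δl = 67.57; W sinα = 53.4
Σc'Δl = 308.5 kN/m; ΣN' = 856.2 kN/m; ΣW sinα = 275.4 kN/m
Resisting = 308.5 + 856.2·tan34.4° = 308.5 + 586.3 = 894.8 kN/m
FS = 894.8 / 275.4 = 3.249

FS = 3.25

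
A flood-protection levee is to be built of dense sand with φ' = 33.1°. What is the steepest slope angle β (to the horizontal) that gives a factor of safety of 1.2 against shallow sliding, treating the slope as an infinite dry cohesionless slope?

β = 28.5°

For an infinite dry cohesionless slope FS = tanφ'/tanβ, so tanβ = tanφ' / FS.
tanβ = tan33.1° / 1.2 = 0.6519 / 1.2 = 0.5432
β = arctan(0.5432) = 28.51°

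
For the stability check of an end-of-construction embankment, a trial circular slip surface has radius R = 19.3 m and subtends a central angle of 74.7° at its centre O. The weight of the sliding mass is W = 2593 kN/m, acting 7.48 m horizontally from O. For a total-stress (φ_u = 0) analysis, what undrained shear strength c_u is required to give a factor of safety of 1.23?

FS = c_u·L_a·R / (W·d), so c_u = FS·W·d / (L_a·R).
Arc length L_a = R·θ = 19.3·(74.7°·π/180) = 19.3·1.3038 = 25.16 m
c_u = 1.23·2593·7.48 / (25.16·19.3) = 23856.6 / 485.64 = 49.12 kPa

c_u = 49.1 kPa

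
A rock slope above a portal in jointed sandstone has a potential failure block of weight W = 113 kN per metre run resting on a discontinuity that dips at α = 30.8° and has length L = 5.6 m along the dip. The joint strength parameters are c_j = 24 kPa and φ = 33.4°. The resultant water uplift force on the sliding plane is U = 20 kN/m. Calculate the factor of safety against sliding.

Resolving the block weight along and normal to the plane and applying the Mohr–Coulomb strength on the joint:
N' = W cosα − U = 113·cos30.8° − 20 = 77.1 kN/m
Driving force T = W sinα = 113·sin30.8° = 57.9 kN/m
Resisting force R = c_j·L + N'·tanφ = 24·5.6 + 77.1·tan33.4° = 134.4 + 50.8 = 185.2 kN/m
FS = R / T = 185.2 / 57.9 = 3.201

FS = 3.20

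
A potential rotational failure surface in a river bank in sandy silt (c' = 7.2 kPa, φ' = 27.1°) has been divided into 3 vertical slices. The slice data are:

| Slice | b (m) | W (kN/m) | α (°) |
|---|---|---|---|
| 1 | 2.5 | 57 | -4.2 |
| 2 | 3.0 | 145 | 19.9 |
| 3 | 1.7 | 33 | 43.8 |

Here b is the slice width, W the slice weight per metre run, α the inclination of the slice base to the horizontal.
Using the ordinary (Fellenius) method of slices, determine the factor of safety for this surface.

Ordinary method of slices: FS = Σ[c'·Δl_i + (W_i cosα_i)·tanφ'] / Σ W_i sinα_i, with Δl_i = b_i / cosα_i.
Slice 1: Δl = 2.5/cos(-4.2°) = 2.507 m; N'_1 = 57·cos(-4.2°) = 56.8; c'Δl = 18.05; W sinα = -4.2
Slice 2: Δl = 3.0/cos19.9° = 3.191 m; N'_2 = 145·cos19.9° = 136.3; c'Δl = 22.97; W sinα = 49.4
Slice 3: Δl = 1.7/cos43.8° = 2.355 m; N'_3 = 33·cos43.8° = 23.8; c'Δl = 16.96; W sinα = 22.8
Σc'Δl = 58.0 kN/m; ΣN' = 217.0 kN/m; ΣW sinα = 68.0 kN/m
Resisting = 58.0 + 217.0·tan27.1° = 58.0 + 111.0 = 169.0 kN/m
FS = 169.0 / 68.0 = 2.485

FS = 2.48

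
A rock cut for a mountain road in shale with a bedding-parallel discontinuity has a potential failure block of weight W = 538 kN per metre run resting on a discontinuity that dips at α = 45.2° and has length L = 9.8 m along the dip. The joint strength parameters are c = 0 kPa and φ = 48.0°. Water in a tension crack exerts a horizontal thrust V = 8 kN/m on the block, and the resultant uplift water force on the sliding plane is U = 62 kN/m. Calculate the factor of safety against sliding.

Resolving the block weight along and normal to the plane and applying the Mohr–Coulomb strength on the joint:
N' = W cosα − U − V sinα = 538·cos45.2° − 62 − 8·sin45.2° = 311.4 kN/m
Driving force T = W sinα + V cosα = 538·sin45.2° + 8·cos45.2° = 387.4 kN/m
Resisting force R = c·L + N'·tanφ = 0·9.8 + 311.4·tan48.0° = 0.0 + 345.9 = 345.9 kN/m
FS = R / T = 345.9 / 387.4 = 0.893

FS = 0.89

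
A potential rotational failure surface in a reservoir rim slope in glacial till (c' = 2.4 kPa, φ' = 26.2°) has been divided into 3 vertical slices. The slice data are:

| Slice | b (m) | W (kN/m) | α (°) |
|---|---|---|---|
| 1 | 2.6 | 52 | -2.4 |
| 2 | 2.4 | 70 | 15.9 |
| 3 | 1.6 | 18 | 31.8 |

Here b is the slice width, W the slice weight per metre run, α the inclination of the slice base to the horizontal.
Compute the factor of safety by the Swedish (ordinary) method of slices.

Ordinary method of slices: FS = Σ[c'·Δl_i + (W_i cosα_i)·tanφ'] / Σ W_i sinα_i, with Δl_i = b_i / cosα_i.
Slice 1: Δl = 2.6/cos(-2.4°) = 2.602 m; N'_1 = 52·cos(-2.4°) = 52.0; c'Δl = 6.25; W sinα = -2.2
Slice 2: Δl = 2.4/cos15.9° = 2.495 m; N'_2 = 70·cos15.9° = 67.3; c'Δl = 5.99; W sinα = 19.2
Slice 3: Δl = 1.6/cos31.8° = 1.883 m; N'_3 = 18·cos31.8° = 15.3; c'Δl = 4.52; W sinα = 9.5
Σc'Δl = 16.8 kN/m; ΣN' = 134.6 kN/m; ΣW sinα = 26.5 kN/m
Resisting = 16.8 + 134.6·tan26.2° = 16.8 + 66.2 = 83.0 kN/m
FS = 83.0 / 26.5 = 3.133

FS = 3.13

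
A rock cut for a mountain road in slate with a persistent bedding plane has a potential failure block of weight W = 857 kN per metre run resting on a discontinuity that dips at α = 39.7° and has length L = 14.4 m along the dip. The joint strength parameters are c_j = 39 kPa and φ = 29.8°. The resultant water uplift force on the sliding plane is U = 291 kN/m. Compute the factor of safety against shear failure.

Resolving the block weight along and normal to the plane and applying the Mohr–Coulomb strength on the joint:
N' = W cosα − U = 857·cos39.7° − 291 = 368.4 kN/m
Driving force T = W sinα = 857·sin39.7° = 547.4 kN/m
Resisting force R = c_j·L + N'·tanφ = 39·14.4 + 368.4·tan29.8° = 561.6 + 211.0 = 772.6 kN/m
FS = R / T = 772.6 / 547.4 = 1.411

FS = 1.41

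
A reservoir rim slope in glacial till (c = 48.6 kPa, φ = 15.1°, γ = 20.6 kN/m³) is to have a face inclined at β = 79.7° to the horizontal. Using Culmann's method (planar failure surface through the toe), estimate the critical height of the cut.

Culmann's analysis gives the critical failure plane at α_cr = (β + φ)/2 = (79.7 + 15.1)/2 = 47.4°, and the critical height
H_c = (4c/γ) · sinβ cosφ / [1 − cos(β − φ)]
    = (4·48.6/20.6) · sin79.7°·cos15.1° / [1 − cos(64.6°)]
    = 9.437 · 0.9839·0.9655 / [1 − 0.4289]
    = 9.437 · 0.9499 / 0.5711
    = 15.70 m

H_c = 15.70 m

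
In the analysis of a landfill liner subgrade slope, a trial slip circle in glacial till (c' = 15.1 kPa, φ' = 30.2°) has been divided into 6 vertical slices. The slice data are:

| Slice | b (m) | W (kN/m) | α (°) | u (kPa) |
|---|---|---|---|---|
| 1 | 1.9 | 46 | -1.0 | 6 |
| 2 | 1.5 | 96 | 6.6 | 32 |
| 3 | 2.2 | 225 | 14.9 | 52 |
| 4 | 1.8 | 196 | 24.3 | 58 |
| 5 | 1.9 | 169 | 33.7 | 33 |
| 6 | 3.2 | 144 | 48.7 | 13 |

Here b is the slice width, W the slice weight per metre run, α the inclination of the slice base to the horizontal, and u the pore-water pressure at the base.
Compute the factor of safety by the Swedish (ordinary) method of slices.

FS = 1.20

Ordinary method of slices: FS = Σ[c'·Δl_i + (W_i cosα_i − u_i·Δl_i)·tanφ'] / Σ W_i sinα_i, with Δl_i = b_i / cosα_i.
Slice 1: Δl = 1.9/cos(-1.0°) = 1.900 m; N'_1 = 46·cos(-1.0°) − 6·1.900 = 34.6; c'Δl = 28.69; W sinα = -0.8
Slice 2: Δl = 1.5/cos6.6° = 1.510 m; N'_2 = 96·cos6.6° − 32·1.510 = 47.0; c'Δl = 22.80; W sinα = 11.0
Slice 3: Δl = 2.2/cos14.9° = 2.277 m; N'_3 = 225·cos14.9° − 52·2.277 = 99.1; c'Δl = 34.38; W sinα = 57.9
Slice 4: Δl = 1.8/cos24.3° = 1.975 m; N'_4 = 196·cos24.3° − 58·1.975 = 64.1; c'Δl = 29.82; W sinα = 80.7
Slice 5: Δl = 1.9/cos33.7° = 2.284 m; N'_5 = 169·cos33.7° − 33·2.284 = 65.2; c'Δl = 34.49; W sinα = 93.8
Slice 6: Δl = 3.2/cos48.7° = 4.848 m; N'_6 = 144·cos48.7° − 13·4.848 = 32.0; c'Δl = 73.21; W sinα = 108.2
Σc'Δl = 223.4 kN/m; ΣN' = 342.0 kN/m; ΣW sinα = 350.7 kN/m
Resisting = 223.4 + 342.0·tan30.2° = 223.4 + 199.1 = 422.5 kN/m
FS = 422.5 / 350.7 = 1.205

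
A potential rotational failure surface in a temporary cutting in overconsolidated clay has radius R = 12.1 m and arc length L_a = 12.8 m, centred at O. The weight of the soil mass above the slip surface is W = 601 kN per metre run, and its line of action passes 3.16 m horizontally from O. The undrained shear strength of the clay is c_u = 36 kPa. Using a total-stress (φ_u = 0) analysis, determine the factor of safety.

Taking moments about the centre O, the resisting moment is provided by the undrained shear strength acting along the arc:
M_R = c_u·L_a·R = 36·12.80·12.1 = 5575.7 kN·m/m
M_D = W·d = 601·3.16 = 1899.2 kN·m/m
FS = M_R / M_D = 5575.7 / 1899.2 = 2.936

FS = 2.94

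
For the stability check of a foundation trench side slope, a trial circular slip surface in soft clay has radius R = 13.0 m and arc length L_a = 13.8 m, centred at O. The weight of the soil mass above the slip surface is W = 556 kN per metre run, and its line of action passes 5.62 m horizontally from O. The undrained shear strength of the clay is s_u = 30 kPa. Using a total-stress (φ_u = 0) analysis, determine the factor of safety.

FS = 1.72

Taking moments about the centre O, the resisting moment is provided by the undrained shear strength acting along the arc:
M_R = s_u·L_a·R = 30·13.80·13.0 = 5382.0 kN·m/m
M_D = W·d = 556·5.62 = 3124.7 kN·m/m
FS = M_R / M_D = 5382.0 / 3124.7 = 1.722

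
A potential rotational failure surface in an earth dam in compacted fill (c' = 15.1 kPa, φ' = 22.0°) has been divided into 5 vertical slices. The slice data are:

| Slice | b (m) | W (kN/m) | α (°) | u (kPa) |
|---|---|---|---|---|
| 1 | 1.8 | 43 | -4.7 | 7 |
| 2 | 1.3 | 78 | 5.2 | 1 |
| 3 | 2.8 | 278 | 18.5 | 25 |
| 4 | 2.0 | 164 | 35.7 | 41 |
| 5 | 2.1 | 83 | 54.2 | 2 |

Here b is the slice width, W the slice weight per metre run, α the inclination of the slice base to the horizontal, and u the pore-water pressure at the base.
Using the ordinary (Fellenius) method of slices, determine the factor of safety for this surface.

FS = 1.30

Ordinary method of slices: FS = Σ[c'·Δl_i + (W_i cosα_i − u_i·Δl_i)·tanφ'] / Σ W_i sinα_i, with Δl_i = b_i / cosα_i.
Slice 1: Δl = 1.8/cos(-4.7°) = 1.806 m; N'_1 = 43·cos(-4.7°) − 7·1.806 = 30.2; c'Δl = 27.27; W sinα = -3.5
Slice 2: Δl = 1.3/cos5.2° = 1.305 m; N'_2 = 78·cos5.2° − 1·1.305 = 76.4; c'Δl = 19.71; W sinα = 7.1
Slice 3: Δl = 2.8/cos18.5° = 2.953 m; N'_3 = 278·cos18.5° − 25·2.953 = 189.8; c'Δl = 44.58; W sinα = 88.2
Slice 4: Δl = 2.0/cos35.7° = 2.463 m; N'_4 = 164·cos35.7° − 41·2.463 = 32.2; c'Δl = 37.19; W sinα = 95.7
Slice 5: Δl = 2.1/cos54.2° = 3.590 m; N'_5 = 83·cos54.2° − 2·3.590 = 41.4; c'Δl = 54.21; W sinα = 67.3
Σc'Δl = 183.0 kN/m; ΣN' = 370.0 kN/m; ΣW sinα = 254.8 kN/m
Resisting = 183.0 + 370.0·tan22.0° = 183.0 + 149.5 = 332.4 kN/m
FS = 332.4 / 254.8 = 1.305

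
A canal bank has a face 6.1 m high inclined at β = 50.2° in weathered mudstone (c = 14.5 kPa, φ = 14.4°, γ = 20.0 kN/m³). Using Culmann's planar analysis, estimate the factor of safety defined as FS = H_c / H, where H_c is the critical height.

H_c = (4c/γ) · sinβ cosφ / [1 − cos(β − φ)]
    = (4·14.5/20.0) · sin50.2°·cos14.4° / [1 − cos35.8°]
    = 2.900 · 0.7441 / 0.1889 = 11.42 m
FS = H_c / H = 11.42 / 6.1 = 1.872

FS = 1.87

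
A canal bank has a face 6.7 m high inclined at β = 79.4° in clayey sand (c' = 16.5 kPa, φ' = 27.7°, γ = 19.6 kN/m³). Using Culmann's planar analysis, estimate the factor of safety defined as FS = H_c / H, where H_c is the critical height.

H_c = (4c'/γ) · sinβ cosφ' / [1 − cos(β − φ')]
    = (4·16.5/19.6) · sin79.4°·cos27.7° / [1 − cos51.7°]
    = 3.367 · 0.8703 / 0.3802 = 7.71 m
FS = H_c / H = 7.71 / 6.7 = 1.150

FS = 1.15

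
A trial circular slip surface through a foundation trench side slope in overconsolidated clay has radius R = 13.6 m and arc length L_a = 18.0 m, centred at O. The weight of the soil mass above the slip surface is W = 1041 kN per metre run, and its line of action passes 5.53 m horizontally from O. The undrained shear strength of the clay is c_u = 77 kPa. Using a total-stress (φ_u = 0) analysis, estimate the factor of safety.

Taking moments about the centre O, the resisting moment is provided by the undrained shear strength acting along the arc:
M_R = c_u·L_a·R = 77·18.00·13.6 = 18849.6 kN·m/m
M_D = W·d = 1041·5.53 = 5756.7 kN·m/m
FS = M_R / M_D = 18849.6 / 5756.7 = 3.274

FS = 3.27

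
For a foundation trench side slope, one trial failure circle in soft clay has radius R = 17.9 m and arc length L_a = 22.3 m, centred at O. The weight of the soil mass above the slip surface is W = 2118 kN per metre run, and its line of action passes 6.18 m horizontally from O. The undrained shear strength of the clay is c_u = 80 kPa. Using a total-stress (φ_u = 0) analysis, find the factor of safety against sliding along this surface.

FS = 2.44

Taking moments about the centre O, the resisting moment is provided by the undrained shear strength acting along the arc:
M_R = c_u·L_a·R = 80·22.30·17.9 = 31933.6 kN·m/m
M_D = W·d = 2118·6.18 = 13089.2 kN·m/m
FS = M_R / M_D = 31933.6 / 13089.2 = 2.440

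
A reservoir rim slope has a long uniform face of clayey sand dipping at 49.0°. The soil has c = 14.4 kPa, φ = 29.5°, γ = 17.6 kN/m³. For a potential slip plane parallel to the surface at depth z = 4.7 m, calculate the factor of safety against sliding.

For an infinite slope with a slip plane parallel to the surface (no pore pressure): FS = [c + γz cos²β tanφ] / [γz sinβ cosβ].
γz = 17.6·4.7 = 82.72 kN/m²
Numerator = 14.4 + 82.72·cos²49.0°·tan29.5° = 14.4 + 82.72·0.4304·0.5658 = 34.544 kPa
Denominator = 82.72·sin49.0°·cos49.0° = 82.72·0.7547·0.6561 = 40.957 kPa
FS = 34.544 / 40.957 = 0.843

FS = 0.84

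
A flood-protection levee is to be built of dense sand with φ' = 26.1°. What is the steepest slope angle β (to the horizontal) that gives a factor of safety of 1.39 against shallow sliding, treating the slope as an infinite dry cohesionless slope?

β = 19.4°

For an infinite dry cohesionless slope FS = tanφ'/tanβ, so tanβ = tanφ' / FS.
tanβ = tan26.1° / 1.39 = 0.4899 / 1.39 = 0.3524
β = arctan(0.3524) = 19.41°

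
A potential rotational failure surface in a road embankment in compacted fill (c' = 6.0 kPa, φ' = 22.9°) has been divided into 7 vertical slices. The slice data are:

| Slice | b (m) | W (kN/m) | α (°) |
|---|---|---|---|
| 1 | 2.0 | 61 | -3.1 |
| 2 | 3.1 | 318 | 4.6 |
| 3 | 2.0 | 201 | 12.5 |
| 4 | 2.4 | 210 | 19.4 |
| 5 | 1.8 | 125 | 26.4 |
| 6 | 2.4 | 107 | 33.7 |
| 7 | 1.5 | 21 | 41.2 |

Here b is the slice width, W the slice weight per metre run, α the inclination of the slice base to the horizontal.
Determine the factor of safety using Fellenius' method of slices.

FS = 1.96

Ordinary method of slices: FS = Σ[c'·Δl_i + (W_i cosα_i)·tanφ'] / Σ W_i sinα_i, with Δl_i = b_i / cosα_i.
Slice 1: Δl = 2.0/cos(-3.1°) = 2.003 m; N'_1 = 61·cos(-3.1°) = 60.9; c'Δl = 12.02; W sinα = -3.3
Slice 2: Δl = 3.1/cos4.6° = 3.110 m; N'_2 = 318·cos4.6° = 317.0; c'Δl = 18.66; W sinα = 25.5
Slice 3: Δl = 2.0/cos12.5° = 2.049 m; N'_3 = 201·cos12.5° = 196.2; c'Δl = 12.29; W sinα = 43.5
Slice 4: Δl = 2.4/cos19.4° = 2.544 m; N'_4 = 210·cos19.4° = 198.1; c'Δl = 15.27; W sinα = 69.8
Slice 5: Δl = 1.8/cos26.4° = 2.010 m; N'_5 = 125·cos26.4° = 112.0; c'Δl = 12.06; W sinα = 55.6
Slice 6: Δl = 2.4/cos33.7° = 2.885 m; N'_6 = 107·cos33.7° = 89.0; c'Δl = 17.31; W sinα = 59.4
Slice 7: Δl = 1.5/cos41.2° = 1.994 m; N'_7 = 21·cos41.2° = 15.8; c'Δl = 11.96; W sinα = 13.8
Σc'Δl = 99.6 kN/m; ΣN' = 989.0 kN/m; ΣW sinα = 264.2 kN/m
Resisting = 99.6 + 989.0·tan22.9° = 99.6 + 417.8 = 517.3 kN/m
FS = 517.3 / 264.2 = 1.958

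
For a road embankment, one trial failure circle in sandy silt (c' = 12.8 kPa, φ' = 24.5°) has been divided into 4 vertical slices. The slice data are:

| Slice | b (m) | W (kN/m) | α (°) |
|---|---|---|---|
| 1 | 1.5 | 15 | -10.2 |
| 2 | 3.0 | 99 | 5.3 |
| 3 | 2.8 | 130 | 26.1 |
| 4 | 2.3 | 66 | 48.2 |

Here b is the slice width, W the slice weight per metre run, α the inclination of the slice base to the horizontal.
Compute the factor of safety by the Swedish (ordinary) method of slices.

FS = 2.37

Ordinary method of slices: FS = Σ[c'·Δl_i + (W_i cosα_i)·tanφ'] / Σ W_i sinα_i, with Δl_i = b_i / cosα_i.
Slice 1: Δl = 1.5/cos(-10.2°) = 1.524 m; N'_1 = 15·cos(-10.2°) = 14.8; c'Δl = 19.51; W sinα = -2.7
Slice 2: Δl = 3.0/cos5.3° = 3.013 m; N'_2 = 99·cos5.3° = 98.6; c'Δl = 38.56; W sinα = 9.1
Slice 3: Δl = 2.8/cos26.1° = 3.118 m; N'_3 = 130·cos26.1° = 116.7; c'Δl = 39.91; W sinα = 57.2
Slice 4: Δl = 2.3/cos48.2° = 3.451 m; N'_4 = 66·cos48.2° = 44.0; c'Δl = 44.17; W sinα = 49.2
Σc'Δl = 142.2 kN/m; ΣN' = 274.1 kN/m; ΣW sinα = 112.9 kN/m
Resisting = 142.2 + 274.1·tan24.5° = 142.2 + 124.9 = 267.1 kN/m
FS = 267.1 / 112.9 = 2.366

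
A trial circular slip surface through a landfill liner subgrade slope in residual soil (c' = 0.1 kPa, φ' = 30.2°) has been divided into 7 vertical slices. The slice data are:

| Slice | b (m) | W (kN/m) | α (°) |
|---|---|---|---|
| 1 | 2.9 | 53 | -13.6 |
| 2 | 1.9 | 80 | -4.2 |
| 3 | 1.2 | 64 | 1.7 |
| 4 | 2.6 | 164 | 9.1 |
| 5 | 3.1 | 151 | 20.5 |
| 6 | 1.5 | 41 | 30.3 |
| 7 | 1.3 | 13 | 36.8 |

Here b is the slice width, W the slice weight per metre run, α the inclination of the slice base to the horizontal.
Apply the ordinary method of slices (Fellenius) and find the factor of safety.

Ordinary method of slices: FS = Σ[c'·Δl_i + (W_i cosα_i)·tanφ'] / Σ W_i sinα_i, with Δl_i = b_i / cosα_i.
Slice 1: Δl = 2.9/cos(-13.6°) = 2.984 m; N'_1 = 53·cos(-13.6°) = 51.5; c'Δl = 0.30; W sinα = -12.5
Slice 2: Δl = 1.9/cos(-4.2°) = 1.905 m; N'_2 = 80·cos(-4.2°) = 79.8; c'Δl = 0.19; W sinα = -5.9
Slice 3: Δl = 1.2/cos1.7° = 1.201 m; N'_3 = 64·cos1.7° = 64.0; c'Δl = 0.12; W sinα = 1.9
Slice 4: Δl = 2.6/cos9.1° = 2.633 m; N'_4 = 164·cos9.1° = 161.9; c'Δl = 0.26; W sinα = 25.9
Slice 5: Δl = 3.1/cos20.5° = 3.310 m; N'_5 = 151·cos20.5° = 141.4; c'Δl = 0.33; W sinα = 52.9
Slice 6: Δl = 1.5/cos30.3° = 1.737 m; N'_6 = 41·cos30.3° = 35.4; c'Δl = 0.17; W sinα = 20.7
Slice 7: Δl = 1.3/cos36.8° = 1.624 m; N'_7 = 13·cos36.8° = 10.4; c'Δl = 0.16; W sinα = 7.8
Σc'Δl = 1.5 kN/m; ΣN' = 544.5 kN/m; ΣW sinα = 90.9 kN/m
Resisting = 1.5 + 544.5·tan30.2° = 1.5 + 316.9 = 318.4 kN/m
FS = 318.4 / 90.9 = 3.504

FS = 3.50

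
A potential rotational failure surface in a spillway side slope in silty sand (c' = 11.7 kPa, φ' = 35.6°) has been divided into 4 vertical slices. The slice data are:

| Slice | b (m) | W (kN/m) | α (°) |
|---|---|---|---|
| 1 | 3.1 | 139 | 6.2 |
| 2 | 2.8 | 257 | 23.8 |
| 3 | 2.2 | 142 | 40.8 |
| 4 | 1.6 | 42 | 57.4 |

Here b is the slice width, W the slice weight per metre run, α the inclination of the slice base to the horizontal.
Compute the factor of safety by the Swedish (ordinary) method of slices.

Ordinary method of slices: FS = Σ[c'·Δl_i + (W_i cosα_i)·tanφ'] / Σ W_i sinα_i, with Δl_i = b_i / cosα_i.
Slice 1: Δl = 3.1/cos6.2° = 3.118 m; N'_1 = 139·cos6.2° = 138.2; c'Δl = 36.48; W sinα = 15.0
Slice 2: Δl = 2.8/cos23.8° = 3.060 m; N'_2 = 257·cos23.8° = 235.1; c'Δl = 35.80; W sinα = 103.7
Slice 3: Δl = 2.2/cos40.8° = 2.906 m; N'_3 = 142·cos40.8° = 107.5; c'Δl = 34.00; W sinα = 92.8
Slice 4: Δl = 1.6/cos57.4° = 2.970 m; N'_4 = 42·cos57.4° = 22.6; c'Δl = 34.75; W sinα = 35.4
Σc'Δl = 141.0 kN/m; ΣN' = 503.5 kN/m; ΣW sinα = 246.9 kN/m
Resisting = 141.0 + 503.5·tan35.6° = 141.0 + 360.4 = 501.5 kN/m
FS = 501.5 / 246.9 = 2.031

FS = 2.03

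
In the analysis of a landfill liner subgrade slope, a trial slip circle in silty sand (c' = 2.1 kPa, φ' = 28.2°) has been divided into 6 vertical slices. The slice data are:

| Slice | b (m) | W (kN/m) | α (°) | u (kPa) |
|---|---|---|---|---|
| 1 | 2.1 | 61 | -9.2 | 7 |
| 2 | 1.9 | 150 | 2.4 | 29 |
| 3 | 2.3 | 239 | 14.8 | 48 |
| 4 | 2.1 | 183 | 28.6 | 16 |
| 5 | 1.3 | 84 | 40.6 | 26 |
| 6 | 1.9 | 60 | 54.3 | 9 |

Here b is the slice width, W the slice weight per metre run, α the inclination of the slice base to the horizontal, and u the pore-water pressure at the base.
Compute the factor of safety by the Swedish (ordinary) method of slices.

Ordinary method of slices: FS = Σ[c'·Δl_i + (W_i cosα_i − u_i·Δl_i)·tanφ'] / Σ W_i sinα_i, with Δl_i = b_i / cosα_i.
Slice 1: Δl = 2.1/cos(-9.2°) = 2.127 m; N'_1 = 61·cos(-9.2°) − 7·2.127 = 45.3; c'Δl = 4.47; W sinα = -9.8
Slice 2: Δl = 1.9/cos2.4° = 1.902 m; N'_2 = 150·cos2.4° − 29·1.902 = 94.7; c'Δl = 3.99; W sinα = 6.3
Slice 3: Δl = 2.3/cos14.8° = 2.379 m; N'_3 = 239·cos14.8° − 48·2.379 = 116.9; c'Δl = 5.00; W sinα = 61.1
Slice 4: Δl = 2.1/cos28.6° = 2.392 m; N'_4 = 183·cos28.6° − 16·2.392 = 122.4; c'Δl = 5.02; W sinα = 87.6
Slice 5: Δl = 1.3/cos40.6° = 1.712 m; N'_5 = 84·cos40.6° − 26·1.712 = 19.3; c'Δl = 3.60; W sinα = 54.7
Slice 6: Δl = 1.9/cos54.3° = 3.256 m; N'_6 = 60·cos54.3° − 9·3.256 = 5.7; c'Δl = 6.84; W sinα = 48.7
Σc'Δl = 28.9 kN/m; ΣN' = 404.3 kN/m; ΣW sinα = 248.6 kN/m
Resisting = 28.9 + 404.3·tan28.2° = 28.9 + 216.8 = 245.7 kN/m
FS = 245.7 / 248.6 = 0.988

FS = 0.99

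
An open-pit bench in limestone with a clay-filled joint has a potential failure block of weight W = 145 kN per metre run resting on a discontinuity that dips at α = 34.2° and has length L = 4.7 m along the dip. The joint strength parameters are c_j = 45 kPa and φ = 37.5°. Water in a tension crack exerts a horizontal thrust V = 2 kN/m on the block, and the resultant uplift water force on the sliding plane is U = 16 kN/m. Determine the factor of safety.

Resolving the block weight along and normal to the plane and applying the Mohr–Coulomb strength on the joint:
N' = W cosα − U − V sinα = 145·cos34.2° − 16 − 2·sin34.2° = 102.8 kN/m
Driving force T = W sinα + V cosα = 145·sin34.2° + 2·cos34.2° = 83.2 kN/m
Resisting force R = c_j·L + N'·tanφ = 45·4.7 + 102.8·tan37.5° = 211.5 + 78.9 = 290.4 kN/m
FS = R / T = 290.4 / 83.2 = 3.492

FS = 3.49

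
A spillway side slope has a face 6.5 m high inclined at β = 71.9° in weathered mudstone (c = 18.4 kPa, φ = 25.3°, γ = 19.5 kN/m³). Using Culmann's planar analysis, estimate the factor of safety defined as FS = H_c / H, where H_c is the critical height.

H_c = (4c/γ) · sinβ cosφ / [1 − cos(β − φ)]
    = (4·18.4/19.5) · sin71.9°·cos25.3° / [1 − cos46.6°]
    = 3.774 · 0.8593 / 0.3129 = 10.37 m
FS = H_c / H = 10.37 / 6.5 = 1.595

FS = 1.59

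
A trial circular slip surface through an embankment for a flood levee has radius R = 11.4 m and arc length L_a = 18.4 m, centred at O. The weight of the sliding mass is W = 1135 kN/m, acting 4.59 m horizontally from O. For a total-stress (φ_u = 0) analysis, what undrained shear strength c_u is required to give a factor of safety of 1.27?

FS = c_u·L_a·R / (W·d), so c_u = FS·W·d / (L_a·R).
c_u = 1.27·1135·4.59 / (18.40·11.4) = 6616.3 / 209.76 = 31.54 kPa

c_u = 31.5 kPa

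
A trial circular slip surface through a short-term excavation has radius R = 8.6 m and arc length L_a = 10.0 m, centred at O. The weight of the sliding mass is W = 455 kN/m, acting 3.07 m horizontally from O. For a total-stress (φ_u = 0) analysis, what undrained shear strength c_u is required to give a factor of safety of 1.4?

c_u = 22.7 kPa

FS = c_u·L_a·R / (W·d), so c_u = FS·W·d / (L_a·R).
c_u = 1.4·455·3.07 / (10.00·8.6) = 1955.6 / 86.00 = 22.74 kPa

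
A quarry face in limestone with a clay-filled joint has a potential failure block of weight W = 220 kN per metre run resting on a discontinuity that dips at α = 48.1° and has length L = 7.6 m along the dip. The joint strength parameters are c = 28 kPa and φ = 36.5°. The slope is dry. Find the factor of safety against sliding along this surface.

FS = 1.96

Resolving the block weight along and normal to the plane and applying the Mohr–Coulomb strength on the joint:
N' = W cosα = 220·cos48.1° = 146.9 kN/m
Driving force T = W sinα = 220·sin48.1° = 163.7 kN/m
Resisting force R = c·L + N'·tanφ = 28·7.6 + 146.9·tan36.5° = 212.8 + 108.7 = 321.5 kN/m
FS = R / T = 321.5 / 163.7 = 1.963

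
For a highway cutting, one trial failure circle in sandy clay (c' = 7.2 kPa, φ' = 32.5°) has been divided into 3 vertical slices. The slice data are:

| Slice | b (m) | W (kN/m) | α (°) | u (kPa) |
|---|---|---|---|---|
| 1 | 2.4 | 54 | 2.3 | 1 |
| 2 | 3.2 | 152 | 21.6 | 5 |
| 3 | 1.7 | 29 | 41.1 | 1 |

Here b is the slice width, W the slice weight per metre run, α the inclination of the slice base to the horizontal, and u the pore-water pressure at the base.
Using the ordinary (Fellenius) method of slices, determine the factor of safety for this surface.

Ordinary method of slices: FS = Σ[c'·Δl_i + (W_i cosα_i − u_i·Δl_i)·tanφ'] / Σ W_i sinα_i, with Δl_i = b_i / cosα_i.
Slice 1: Δl = 2.4/cos2.3° = 2.402 m; N'_1 = 54·cos2.3° − 1·2.402 = 51.6; c'Δl = 17.29; W sinα = 2.2
Slice 2: Δl = 3.2/cos21.6° = 3.442 m; N'_2 = 152·cos21.6° − 5·3.442 = 124.1; c'Δl = 24.78; W sinα = 56.0
Slice 3: Δl = 1.7/cos41.1° = 2.256 m; N'_3 = 29·cos41.1° − 1·2.256 = 19.6; c'Δl = 16.24; W sinα = 19.1
Σc'Δl = 58.3 kN/m; ΣN' = 195.3 kN/m; ΣW sinα = 77.2 kN/m
Resisting = 58.3 + 195.3·tan32.5° = 58.3 + 124.4 = 182.7 kN/m
FS = 182.7 / 77.2 = 2.367

FS = 2.37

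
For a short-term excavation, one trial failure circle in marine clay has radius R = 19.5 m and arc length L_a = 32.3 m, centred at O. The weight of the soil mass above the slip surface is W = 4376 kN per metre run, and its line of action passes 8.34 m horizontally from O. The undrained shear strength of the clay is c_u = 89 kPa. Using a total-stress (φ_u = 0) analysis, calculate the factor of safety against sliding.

FS = 1.54

Taking moments about the centre O, the resisting moment is provided by the undrained shear strength acting along the arc:
M_R = c_u·L_a·R = 89·32.30·19.5 = 56056.6 kN·m/m
M_D = W·d = 4376·8.34 = 36495.8 kN·m/m
FS = M_R / M_D = 56056.6 / 36495.8 = 1.536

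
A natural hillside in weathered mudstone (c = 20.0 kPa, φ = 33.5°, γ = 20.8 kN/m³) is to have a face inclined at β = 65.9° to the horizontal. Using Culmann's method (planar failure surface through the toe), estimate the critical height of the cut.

Culmann's analysis gives the critical failure plane at α_cr = (β + φ)/2 = (65.9 + 33.5)/2 = 49.7°, and the critical height
H_c = (4c/γ) · sinβ cosφ / [1 − cos(β − φ)]
    = (4·20.0/20.8) · sin65.9°·cos33.5° / [1 − cos(32.4°)]
    = 3.846 · 0.9128·0.8339 / [1 − 0.8443]
    = 3.846 · 0.7612 / 0.1557
    = 18.81 m

H_c = 18.81 m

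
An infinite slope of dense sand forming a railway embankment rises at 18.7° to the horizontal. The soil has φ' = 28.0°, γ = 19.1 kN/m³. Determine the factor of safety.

For a dry cohesionless infinite slope the factor of safety is FS = tanφ' / tanβ.
FS = tan28.0° / tan18.7° = 0.5317 / 0.3385 = 1.571

FS = 1.57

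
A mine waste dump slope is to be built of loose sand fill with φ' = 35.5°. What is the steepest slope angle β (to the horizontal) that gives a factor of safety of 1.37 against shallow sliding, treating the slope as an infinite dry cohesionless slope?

β = 27.5°

For an infinite dry cohesionless slope FS = tanφ'/tanβ, so tanβ = tanφ' / FS.
tanβ = tan35.5° / 1.37 = 0.7133 / 1.37 = 0.5207
β = arctan(0.5207) = 27.50°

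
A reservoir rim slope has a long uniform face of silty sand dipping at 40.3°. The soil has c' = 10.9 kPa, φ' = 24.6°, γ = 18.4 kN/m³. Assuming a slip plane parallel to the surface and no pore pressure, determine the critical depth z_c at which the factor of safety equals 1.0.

z_c = 2.61 m

Setting FS = 1.00 in FS = [c' + γz cos²β tanφ'] / [γz sinβ cosβ] and solving for z:
z = c' / [γ cosβ (FS·sinβ − cosβ·tanφ')]
  = 10.9 / [18.4·cos40.3°·(1.00·sin40.3° − cos40.3°·tan24.6°)]
  = 10.9 / [18.4·0.7627·(1.00·0.6468 − 0.7627·0.4578)]
  = 10.9 / 4.1764 = 2.610 m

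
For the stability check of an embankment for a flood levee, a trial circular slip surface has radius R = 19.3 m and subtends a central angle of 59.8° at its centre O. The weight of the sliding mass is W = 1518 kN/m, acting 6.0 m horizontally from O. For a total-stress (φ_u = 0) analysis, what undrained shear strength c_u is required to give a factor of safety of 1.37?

c_u = 32.1 kPa

FS = c_u·L_a·R / (W·d), so c_u = FS·W·d / (L_a·R).
Arc length L_a = R·θ = 19.3·(59.8°·π/180) = 19.3·1.0437 = 20.14 m
c_u = 1.37·1518·6.0 / (20.14·19.3) = 12478.0 / 388.77 = 32.10 kPa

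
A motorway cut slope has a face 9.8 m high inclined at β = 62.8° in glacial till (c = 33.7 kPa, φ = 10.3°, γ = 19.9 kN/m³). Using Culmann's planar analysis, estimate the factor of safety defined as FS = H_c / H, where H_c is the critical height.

FS = 1.55

H_c = (4c/γ) · sinβ cosφ / [1 − cos(β − φ)]
    = (4·33.7/19.9) · sin62.8°·cos10.3° / [1 − cos52.5°]
    = 6.774 · 0.8751 / 0.3912 = 15.15 m
FS = H_c / H = 15.15 / 9.8 = 1.546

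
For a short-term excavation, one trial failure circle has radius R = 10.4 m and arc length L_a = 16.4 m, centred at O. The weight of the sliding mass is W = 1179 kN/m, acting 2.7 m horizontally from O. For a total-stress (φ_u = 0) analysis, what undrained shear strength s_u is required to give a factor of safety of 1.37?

s_u = 25.6 kPa

FS = s_u·L_a·R / (W·d), so s_u = FS·W·d / (L_a·R).
s_u = 1.37·1179·2.7 / (16.40·10.4) = 4361.1 / 170.56 = 25.57 kPa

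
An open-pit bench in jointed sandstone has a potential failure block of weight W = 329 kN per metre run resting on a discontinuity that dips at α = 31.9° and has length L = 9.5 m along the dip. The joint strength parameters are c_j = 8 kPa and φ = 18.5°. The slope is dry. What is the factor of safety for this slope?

Resolving the block weight along and normal to the plane and applying the Mohr–Coulomb strength on the joint:
N' = W cosα = 329·cos31.9° = 279.3 kN/m
Driving force T = W sinα = 329·sin31.9° = 173.9 kN/m
Resisting force R = c_j·L + N'·tanφ = 8·9.5 + 279.3·tan18.5° = 76.0 + 93.5 = 169.5 kN/m
FS = R / T = 169.5 / 173.9 = 0.975

FS = 0.97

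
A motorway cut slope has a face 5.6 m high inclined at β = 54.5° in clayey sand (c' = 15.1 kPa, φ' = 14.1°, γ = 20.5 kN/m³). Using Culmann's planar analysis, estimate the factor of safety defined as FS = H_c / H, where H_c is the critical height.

H_c = (4c'/γ) · sinβ cosφ' / [1 − cos(β − φ')]
    = (4·15.1/20.5) · sin54.5°·cos14.1° / [1 − cos40.4°]
    = 2.946 · 0.7896 / 0.2385 = 9.76 m
FS = H_c / H = 9.76 / 5.6 = 1.742

FS = 1.74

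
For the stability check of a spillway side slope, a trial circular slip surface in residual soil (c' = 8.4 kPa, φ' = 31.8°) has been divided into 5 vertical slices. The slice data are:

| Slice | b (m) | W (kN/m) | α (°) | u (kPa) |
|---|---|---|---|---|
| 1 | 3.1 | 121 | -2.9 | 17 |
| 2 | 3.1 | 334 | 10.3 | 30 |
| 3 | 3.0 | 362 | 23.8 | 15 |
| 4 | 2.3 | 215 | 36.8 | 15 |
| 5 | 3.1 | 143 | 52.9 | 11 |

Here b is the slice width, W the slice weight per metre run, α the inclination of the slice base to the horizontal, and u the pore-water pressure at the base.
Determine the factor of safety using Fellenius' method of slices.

Ordinary method of slices: FS = Σ[c'·Δl_i + (W_i cosα_i − u_i·Δl_i)·tanφ'] / Σ W_i sinα_i, with Δl_i = b_i / cosα_i.
Slice 1: Δl = 3.1/cos(-2.9°) = 3.104 m; N'_1 = 121·cos(-2.9°) − 17·3.104 = 68.1; c'Δl = 26.07; W sinα = -6.1
Slice 2: Δl = 3.1/cos10.3° = 3.151 m; N'_2 = 334·cos10.3° − 30·3.151 = 234.1; c'Δl = 26.47; W sinα = 59.7
Slice 3: Δl = 3.0/cos23.8° = 3.279 m; N'_3 = 362·cos23.8° − 15·3.279 = 282.0; c'Δl = 27.54; W sinα = 146.1
Slice 4: Δl = 2.3/cos36.8° = 2.872 m; N'_4 = 215·cos36.8° − 15·2.872 = 129.1; c'Δl = 24.13; W sinα = 128.8
Slice 5: Δl = 3.1/cos52.9° = 5.139 m; N'_5 = 143·cos52.9° − 11·5.139 = 29.7; c'Δl = 43.17; W sinα = 114.1
Σc'Δl = 147.4 kN/m; ΣN' = 743.0 kN/m; ΣW sinα = 442.5 kN/m
Resisting = 147.4 + 743.0·tan31.8° = 147.4 + 460.7 = 608.1 kN/m
FS = 608.1 / 442.5 = 1.374

FS = 1.37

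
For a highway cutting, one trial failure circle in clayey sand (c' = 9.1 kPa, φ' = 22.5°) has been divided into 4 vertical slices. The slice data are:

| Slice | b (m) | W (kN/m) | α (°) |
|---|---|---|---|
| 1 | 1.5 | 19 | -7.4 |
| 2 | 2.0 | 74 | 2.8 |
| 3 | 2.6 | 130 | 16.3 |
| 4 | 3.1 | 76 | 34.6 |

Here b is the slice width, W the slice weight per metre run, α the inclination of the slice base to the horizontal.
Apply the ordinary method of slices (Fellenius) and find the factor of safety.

FS = 2.56

Ordinary method of slices: FS = Σ[c'·Δl_i + (W_i cosα_i)·tanφ'] / Σ W_i sinα_i, with Δl_i = b_i / cosα_i.
Slice 1: Δl = 1.5/cos(-7.4°) = 1.513 m; N'_1 = 19·cos(-7.4°) = 18.8; c'Δl = 13.76; W sinα = -2.4
Slice 2: Δl = 2.0/cos2.8° = 2.002 m; N'_2 = 74·cos2.8° = 73.9; c'Δl = 18.22; W sinα = 3.6
Slice 3: Δl = 2.6/cos16.3° = 2.709 m; N'_3 = 130·cos16.3° = 124.8; c'Δl = 24.65; W sinα = 36.5
Slice 4: Δl = 3.1/cos34.6° = 3.766 m; N'_4 = 76·cos34.6° = 62.6; c'Δl = 34.27; W sinα = 43.2
Σc'Δl = 90.9 kN/m; ΣN' = 280.1 kN/m; ΣW sinα = 80.8 kN/m
Resisting = 90.9 + 280.1·tan22.5° = 90.9 + 116.0 = 206.9 kN/m
FS = 206.9 / 80.8 = 2.561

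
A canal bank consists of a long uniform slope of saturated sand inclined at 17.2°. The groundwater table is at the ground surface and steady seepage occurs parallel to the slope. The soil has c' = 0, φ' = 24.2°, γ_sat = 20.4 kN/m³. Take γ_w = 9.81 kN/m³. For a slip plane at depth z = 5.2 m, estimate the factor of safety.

With seepage parallel to the slope and the water table at the surface, the effective normal stress on the slip plane uses the buoyant unit weight γ' = γ_sat − γ_w while the driving shear stress uses γ_sat:
FS = [c' + γ' z cos²β tanφ'] / [γ_sat z sinβ cosβ]
(For c' = 0 this reduces to FS = (γ'/γ_sat)·tanφ'/tanβ.)
γ' = 20.4 − 9.81 = 10.59 kN/m³
Numerator = 0.0 + 10.59·5.2·cos²17.2°·tan24.2° = 0.0 + 10.59·5.2·0.9126·0.4494 = 22.584 kPa
Denominator = 20.4·5.2·sin17.2°·cos17.2° = 20.4·5.2·0.2957·0.9553 = 29.966 kPa
FS = 22.584 / 29.966 = 0.754

FS = 0.75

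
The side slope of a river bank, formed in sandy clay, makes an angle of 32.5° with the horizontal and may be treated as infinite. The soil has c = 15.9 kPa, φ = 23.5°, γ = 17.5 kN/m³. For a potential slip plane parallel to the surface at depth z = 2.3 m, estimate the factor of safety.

FS = 1.55

For an infinite slope with a slip plane parallel to the surface (no pore pressure): FS = [c + γz cos²β tanφ] / [γz sinβ cosβ].
γz = 17.5·2.3 = 40.25 kN/m²
Numerator = 15.9 + 40.25·cos²32.5°·tan23.5° = 15.9 + 40.25·0.7113·0.4348 = 28.349 kPa
Denominator = 40.25·sin32.5°·cos32.5° = 40.25·0.5373·0.8434 = 18.239 kPa
FS = 28.349 / 18.239 = 1.554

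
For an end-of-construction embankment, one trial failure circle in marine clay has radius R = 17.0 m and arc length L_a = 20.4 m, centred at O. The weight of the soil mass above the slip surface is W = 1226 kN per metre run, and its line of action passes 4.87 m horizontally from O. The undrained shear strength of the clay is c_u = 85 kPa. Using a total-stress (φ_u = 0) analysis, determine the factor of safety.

Taking moments about the centre O, the resisting moment is provided by the undrained shear strength acting along the arc:
M_R = c_u·L_a·R = 85·20.40·17.0 = 29478.0 kN·m/m
M_D = W·d = 1226·4.87 = 5970.6 kN·m/m
FS = M_R / M_D = 29478.0 / 5970.6 = 4.937

FS = 4.94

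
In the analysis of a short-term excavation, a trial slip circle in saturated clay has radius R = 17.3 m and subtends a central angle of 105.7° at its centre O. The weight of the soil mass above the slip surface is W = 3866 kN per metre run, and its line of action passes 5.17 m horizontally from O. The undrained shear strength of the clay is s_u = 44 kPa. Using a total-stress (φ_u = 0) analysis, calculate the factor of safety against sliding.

Taking moments about the centre O, the resisting moment is provided by the undrained shear strength acting along the arc:
Arc length L_a = R·θ = 17.3·(105.7°·π/180) = 17.3·1.8448 = 31.92 m
M_R = s_u·L_a·R = 44·31.92·17.3 = 24293.9 kN·m/m
M_D = W·d = 3866·5.17 = 19987.2 kN·m/m
FS = M_R / M_D = 24293.9 / 19987.2 = 1.215

FS = 1.22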